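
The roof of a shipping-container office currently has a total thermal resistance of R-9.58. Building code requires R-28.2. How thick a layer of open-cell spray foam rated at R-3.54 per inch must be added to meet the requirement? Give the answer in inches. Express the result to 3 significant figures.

ΔR = 28.2 − 9.58 = 18.62 ft²·°F·h/BTU
L = ΔR / (R/in) = 18.62/3.54 = 5.26 in

5.26 in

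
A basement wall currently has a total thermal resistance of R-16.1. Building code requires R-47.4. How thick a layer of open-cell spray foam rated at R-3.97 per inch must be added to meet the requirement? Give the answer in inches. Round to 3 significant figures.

ΔR = 47.4 − 16.1 = 31.3 ft²·°F·h/BTU
L = ΔR / (R/in) = 31.3/3.97 = 7.884 in

7.88 in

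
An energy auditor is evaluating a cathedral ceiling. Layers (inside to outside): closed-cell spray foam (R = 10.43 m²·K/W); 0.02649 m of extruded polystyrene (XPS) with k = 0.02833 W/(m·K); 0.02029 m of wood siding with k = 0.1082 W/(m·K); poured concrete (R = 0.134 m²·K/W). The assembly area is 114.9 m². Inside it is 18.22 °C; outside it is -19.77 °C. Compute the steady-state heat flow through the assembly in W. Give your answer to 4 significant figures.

0.02649/0.02833 = 0.93505
0.02029/0.1082 = 0.18752
R_total = 10.43 + 0.93505 + 0.18752 + 0.134 = 11.687 m²·K/W
Q = A·ΔT/R = 114.9 × (18.22 − (-19.77)) / 11.687 = 373.51 W

373.5 W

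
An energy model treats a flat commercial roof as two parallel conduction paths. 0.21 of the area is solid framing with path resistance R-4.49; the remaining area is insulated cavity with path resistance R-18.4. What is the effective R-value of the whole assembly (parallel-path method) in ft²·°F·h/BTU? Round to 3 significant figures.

U_eff = 0.79/18.4 + 0.21/4.49 = 0.04293 + 0.04677 = 0.08971
R_eff = 1/U_eff = 11.15 ft²·°F·h/BTU

11.1 ft²·°F·h/BTU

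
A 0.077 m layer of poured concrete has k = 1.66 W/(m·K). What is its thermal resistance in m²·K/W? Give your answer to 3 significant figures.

R = L/k = 0.077/1.66 = 0.04639 m²·K/W

0.0464 m²·K/W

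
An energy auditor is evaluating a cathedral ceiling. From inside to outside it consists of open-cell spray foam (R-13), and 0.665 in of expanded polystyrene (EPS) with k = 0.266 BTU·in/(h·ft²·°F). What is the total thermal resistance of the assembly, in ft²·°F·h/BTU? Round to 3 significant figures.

15.5 ft²·°F·h/BTU

0.665/0.266 = 2.5
R_total = 13 + 2.5 = 15.5 ft²·°F·h/BTU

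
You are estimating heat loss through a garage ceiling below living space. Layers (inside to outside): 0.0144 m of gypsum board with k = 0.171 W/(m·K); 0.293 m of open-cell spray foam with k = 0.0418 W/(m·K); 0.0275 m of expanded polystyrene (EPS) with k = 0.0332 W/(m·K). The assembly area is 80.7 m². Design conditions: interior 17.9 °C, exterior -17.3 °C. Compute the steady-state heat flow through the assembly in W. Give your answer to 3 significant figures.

0.0144/0.171 = 0.08421
0.293/0.0418 = 7.01
0.0275/0.0332 = 0.8283
R_total = 0.08421 + 7.01 + 0.8283 = 7.922 m²·K/W
Q = A·ΔT/R = 80.7 × (17.9 − (-17.3)) / 7.922 = 358.6 W

359 W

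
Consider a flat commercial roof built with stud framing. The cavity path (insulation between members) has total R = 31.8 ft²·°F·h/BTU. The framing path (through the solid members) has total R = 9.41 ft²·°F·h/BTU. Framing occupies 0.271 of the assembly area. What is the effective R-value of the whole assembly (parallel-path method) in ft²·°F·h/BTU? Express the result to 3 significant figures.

U_eff = 0.729/31.8 + 0.271/9.41 = 0.02292 + 0.0288 = 0.05172
R_eff = 1/U_eff = 19.33 ft²·°F·h/BTU

19.3 ft²·°F·h/BTU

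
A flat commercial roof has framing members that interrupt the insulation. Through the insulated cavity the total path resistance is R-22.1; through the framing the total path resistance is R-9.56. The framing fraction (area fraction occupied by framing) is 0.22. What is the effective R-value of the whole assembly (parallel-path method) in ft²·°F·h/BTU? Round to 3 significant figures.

17.2 ft²·°F·h/BTU

U_eff = 0.78/22.1 + 0.22/9.56 = 0.03529 + 0.02301 = 0.05831
R_eff = 1/U_eff = 17.15 ft²·°F·h/BTU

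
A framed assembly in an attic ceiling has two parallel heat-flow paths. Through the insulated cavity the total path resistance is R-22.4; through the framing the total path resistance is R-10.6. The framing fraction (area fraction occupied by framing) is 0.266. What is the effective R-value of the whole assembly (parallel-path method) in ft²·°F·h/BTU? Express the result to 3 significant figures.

U_eff = 0.734/22.4 + 0.266/10.6 = 0.03277 + 0.02509 = 0.05786
R_eff = 1/U_eff = 17.28 ft²·°F·h/BTU

17.3 ft²·°F·h/BTU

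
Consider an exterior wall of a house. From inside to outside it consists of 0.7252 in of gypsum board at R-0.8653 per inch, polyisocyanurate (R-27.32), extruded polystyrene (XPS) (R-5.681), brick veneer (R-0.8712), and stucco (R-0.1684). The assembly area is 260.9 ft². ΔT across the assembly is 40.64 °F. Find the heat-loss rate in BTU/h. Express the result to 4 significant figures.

305.8 BTU/h

0.7252 × 0.8653 = 0.62752
R_total = 0.62752 + 27.32 + 5.681 + 0.8712 + 0.1684 = 34.668 ft²·°F·h/BTU
Q = A·ΔT/R = 260.9 × 40.64 / 34.668 = 305.84 BTU/h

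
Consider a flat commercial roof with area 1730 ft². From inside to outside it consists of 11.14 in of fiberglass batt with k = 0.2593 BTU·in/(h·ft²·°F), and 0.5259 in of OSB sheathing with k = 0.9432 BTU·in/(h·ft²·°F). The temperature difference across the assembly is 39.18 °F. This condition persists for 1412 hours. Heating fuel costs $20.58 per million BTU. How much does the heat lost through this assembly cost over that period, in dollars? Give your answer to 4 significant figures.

11.14/0.2593 = 42.962
0.5259/0.9432 = 0.55757
R_total = 42.962 + 0.55757 = 43.519 ft²·°F·h/BTU
Q = 1730 × 39.18 / 43.519 = 1557.5 BTU/h
E = 1557.5 × 1412 = 2199200 BTU
Cost = 2199200/10⁶ × 20.58 = $45.259

45.26 dollars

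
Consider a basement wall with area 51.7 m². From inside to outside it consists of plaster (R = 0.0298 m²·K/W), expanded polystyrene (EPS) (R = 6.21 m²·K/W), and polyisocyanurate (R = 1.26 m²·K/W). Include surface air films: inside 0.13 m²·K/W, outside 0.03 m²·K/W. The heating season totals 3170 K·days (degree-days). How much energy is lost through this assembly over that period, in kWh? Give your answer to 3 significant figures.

514 kWh

R_total = 0.13 + 0.0298 + 6.21 + 1.26 + 0.03 = 7.66 m²·K/W
E = A × HDD × 24 / R / 1000 = 51.7 × 3170 × 24 / 7.66 / 1000 = 513.5 kWh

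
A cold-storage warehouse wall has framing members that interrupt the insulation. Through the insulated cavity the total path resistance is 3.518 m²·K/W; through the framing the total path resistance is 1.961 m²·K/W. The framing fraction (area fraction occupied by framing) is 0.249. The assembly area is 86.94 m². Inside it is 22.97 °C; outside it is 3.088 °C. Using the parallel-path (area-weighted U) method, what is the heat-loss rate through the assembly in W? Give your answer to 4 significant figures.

U_eff = 0.751/3.518 + 0.249/1.961 = 0.21347 + 0.12698 = 0.34045
R_eff = 1/U_eff = 2.9373 m²·K/W
Q = 86.94 × (22.97 − 3.088) / 2.9373 = 588.48 W

588.5 W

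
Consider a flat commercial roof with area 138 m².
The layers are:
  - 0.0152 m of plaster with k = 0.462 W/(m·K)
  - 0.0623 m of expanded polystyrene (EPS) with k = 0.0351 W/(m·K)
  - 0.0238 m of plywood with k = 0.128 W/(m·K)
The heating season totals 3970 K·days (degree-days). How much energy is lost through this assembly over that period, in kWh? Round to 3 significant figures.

6590 kWh

0.0152/0.462 = 0.0329
0.0623/0.0351 = 1.775
0.0238/0.128 = 0.1859
R_total = 0.0329 + 1.775 + 0.1859 = 1.994 m²·K/W
E = A × HDD × 24 / R / 1000 = 138 × 3970 × 24 / 1.994 / 1000 = 6595 kWh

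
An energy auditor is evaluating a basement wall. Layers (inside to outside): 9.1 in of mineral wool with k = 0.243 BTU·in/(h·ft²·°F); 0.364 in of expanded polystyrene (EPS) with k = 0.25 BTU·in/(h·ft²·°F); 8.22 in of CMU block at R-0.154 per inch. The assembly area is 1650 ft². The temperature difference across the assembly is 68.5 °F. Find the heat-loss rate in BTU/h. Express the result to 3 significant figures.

2810 BTU/h

9.1/0.243 = 37.45
0.364/0.25 = 1.456
8.22 × 0.154 = 1.266
R_total = 37.45 + 1.456 + 1.266 = 40.17 ft²·°F·h/BTU
Q = A·ΔT/R = 1650 × 68.5 / 40.17 = 2814 BTU/h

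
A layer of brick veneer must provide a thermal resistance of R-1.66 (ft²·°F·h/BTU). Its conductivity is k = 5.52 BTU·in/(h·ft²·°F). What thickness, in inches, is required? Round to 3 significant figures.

9.16 in

L = R × k = 1.66 × 5.52 = 9.163 in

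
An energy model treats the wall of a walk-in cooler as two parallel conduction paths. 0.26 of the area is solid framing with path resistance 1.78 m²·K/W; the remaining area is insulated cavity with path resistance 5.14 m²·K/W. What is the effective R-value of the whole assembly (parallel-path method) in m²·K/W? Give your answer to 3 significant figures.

U_eff = 0.74/5.14 + 0.26/1.78 = 0.144 + 0.1461 = 0.29
R_eff = 1/U_eff = 3.448 m²·K/W

3.45 m²·K/W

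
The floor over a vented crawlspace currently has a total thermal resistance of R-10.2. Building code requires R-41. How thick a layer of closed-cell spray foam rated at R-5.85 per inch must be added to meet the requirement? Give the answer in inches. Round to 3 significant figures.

ΔR = 41 − 10.2 = 30.8 ft²·°F·h/BTU
L = ΔR / (R/in) = 30.8/5.85 = 5.265 in

5.26 in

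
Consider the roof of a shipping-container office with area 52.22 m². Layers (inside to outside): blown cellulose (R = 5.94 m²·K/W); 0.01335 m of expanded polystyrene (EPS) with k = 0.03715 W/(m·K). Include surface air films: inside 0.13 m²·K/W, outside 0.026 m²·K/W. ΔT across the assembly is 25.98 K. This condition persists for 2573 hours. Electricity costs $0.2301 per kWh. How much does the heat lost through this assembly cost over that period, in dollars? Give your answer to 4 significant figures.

0.01335/0.03715 = 0.35935
R_total = 0.13 + 5.94 + 0.35935 + 0.026 = 6.4554 m²·K/W
Q = 52.22 × 25.98 / 6.4554 = 210.16 W
E = 210.16 W × 2573 h / 1000 = 540.75 kWh
Cost = 540.75 × 0.2301 = $124.43

124.4 dollars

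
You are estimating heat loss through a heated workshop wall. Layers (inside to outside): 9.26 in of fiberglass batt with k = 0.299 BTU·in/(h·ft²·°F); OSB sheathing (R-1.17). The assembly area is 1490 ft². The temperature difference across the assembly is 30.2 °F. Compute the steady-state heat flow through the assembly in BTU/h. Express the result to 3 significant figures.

1400 BTU/h

9.26/0.299 = 30.97
R_total = 30.97 + 1.17 = 32.14 ft²·°F·h/BTU
Q = A·ΔT/R = 1490 × 30.2 / 32.14 = 1400 BTU/h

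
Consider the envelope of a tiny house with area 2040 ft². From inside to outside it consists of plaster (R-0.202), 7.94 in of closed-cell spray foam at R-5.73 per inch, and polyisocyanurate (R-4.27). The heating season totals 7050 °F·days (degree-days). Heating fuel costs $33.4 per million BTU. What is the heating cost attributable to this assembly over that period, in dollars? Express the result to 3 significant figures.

7.94 × 5.73 = 45.5
R_total = 0.202 + 45.5 + 4.27 = 49.97 ft²·°F·h/BTU
E = A × HDD × 24 / R = 2040 × 7050 × 24 / 49.97 = 6908000 BTU
Cost = 6908000/10⁶ × 33.4 = $230.7

231 dollars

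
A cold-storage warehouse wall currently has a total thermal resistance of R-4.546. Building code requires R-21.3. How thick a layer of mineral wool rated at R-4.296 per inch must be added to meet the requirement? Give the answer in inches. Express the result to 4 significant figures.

ΔR = 21.3 − 4.546 = 16.754 ft²·°F·h/BTU
L = ΔR / (R/in) = 16.754/4.296 = 3.8999 in

3.900 in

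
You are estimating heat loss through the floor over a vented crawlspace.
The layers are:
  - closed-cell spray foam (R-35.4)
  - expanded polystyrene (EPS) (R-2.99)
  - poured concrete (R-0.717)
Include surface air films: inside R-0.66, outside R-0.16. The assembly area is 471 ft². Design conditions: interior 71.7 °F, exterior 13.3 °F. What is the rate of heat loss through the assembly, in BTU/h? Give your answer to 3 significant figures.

689 BTU/h

R_total = 0.66 + 35.4 + 2.99 + 0.717 + 0.16 = 39.93 ft²·°F·h/BTU
Q = A·ΔT/R = 471 × (71.7 − 13.3) / 39.93 = 688.9 BTU/h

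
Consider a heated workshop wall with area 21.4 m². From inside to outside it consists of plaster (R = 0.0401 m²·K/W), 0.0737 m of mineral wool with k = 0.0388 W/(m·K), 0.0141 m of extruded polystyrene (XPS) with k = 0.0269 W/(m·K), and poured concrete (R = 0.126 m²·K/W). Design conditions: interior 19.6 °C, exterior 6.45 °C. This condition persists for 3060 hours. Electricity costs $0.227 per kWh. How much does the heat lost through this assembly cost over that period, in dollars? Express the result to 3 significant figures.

75.5 dollars

0.0737/0.0388 = 1.899
0.0141/0.0269 = 0.5242
R_total = 0.0401 + 1.899 + 0.5242 + 0.126 = 2.59 m²·K/W
Q = 21.4 × (19.6 − 6.45) / 2.59 = 108.7 W
E = 108.7 W × 3060 h / 1000 = 332.5 kWh
Cost = 332.5 × 0.227 = $75.48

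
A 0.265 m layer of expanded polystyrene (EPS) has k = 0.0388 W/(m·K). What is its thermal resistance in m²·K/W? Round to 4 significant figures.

6.830 m²·K/W

R = L/k = 0.265/0.0388 = 6.8299 m²·K/W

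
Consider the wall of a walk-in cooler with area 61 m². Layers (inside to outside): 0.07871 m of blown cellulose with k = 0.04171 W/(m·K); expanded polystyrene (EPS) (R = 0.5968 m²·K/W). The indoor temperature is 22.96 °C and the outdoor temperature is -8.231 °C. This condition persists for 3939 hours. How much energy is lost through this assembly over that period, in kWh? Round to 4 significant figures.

0.07871/0.04171 = 1.8871
R_total = 1.8871 + 0.5968 = 2.4839 m²·K/W
Q = 61 × (22.96 − (-8.231)) / 2.4839 = 766 W
E = 766 W × 3939 h / 1000 = 3017.3 kWh

3017 kWh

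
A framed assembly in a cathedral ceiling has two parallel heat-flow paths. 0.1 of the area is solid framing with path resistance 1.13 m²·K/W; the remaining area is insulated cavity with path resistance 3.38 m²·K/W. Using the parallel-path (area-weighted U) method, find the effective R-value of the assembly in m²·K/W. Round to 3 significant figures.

U_eff = 0.9/3.38 + 0.1/1.13 = 0.2663 + 0.0885 = 0.3548
R_eff = 1/U_eff = 2.819 m²·K/W

2.82 m²·K/W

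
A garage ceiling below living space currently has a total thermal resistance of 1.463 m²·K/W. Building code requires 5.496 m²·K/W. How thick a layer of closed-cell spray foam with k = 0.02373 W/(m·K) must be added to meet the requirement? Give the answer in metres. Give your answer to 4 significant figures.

ΔR = 5.496 − 1.463 = 4.033 m²·K/W
L = ΔR × k = 4.033 × 0.02373 = 0.095703 m

0.09570 m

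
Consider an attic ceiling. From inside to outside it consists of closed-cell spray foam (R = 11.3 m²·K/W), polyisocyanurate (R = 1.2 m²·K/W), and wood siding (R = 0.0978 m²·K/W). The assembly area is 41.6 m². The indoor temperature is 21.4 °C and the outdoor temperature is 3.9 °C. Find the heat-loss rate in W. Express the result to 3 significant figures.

57.8 W

R_total = 11.3 + 1.2 + 0.0978 = 12.6 m²·K/W
Q = A·ΔT/R = 41.6 × (21.4 − 3.9) / 12.6 = 57.79 W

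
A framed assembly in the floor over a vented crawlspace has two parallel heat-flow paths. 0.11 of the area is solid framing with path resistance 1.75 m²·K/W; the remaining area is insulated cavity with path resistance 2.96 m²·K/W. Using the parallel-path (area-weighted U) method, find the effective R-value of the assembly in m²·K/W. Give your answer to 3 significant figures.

U_eff = 0.89/2.96 + 0.11/1.75 = 0.3007 + 0.06286 = 0.3635
R_eff = 1/U_eff = 2.751 m²·K/W

2.75 m²·K/W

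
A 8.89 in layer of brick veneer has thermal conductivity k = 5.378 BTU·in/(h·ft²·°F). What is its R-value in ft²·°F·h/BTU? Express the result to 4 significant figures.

R = L/k = 8.89/5.378 = 1.653 ft²·°F·h/BTU

1.653 ft²·°F·h/BTU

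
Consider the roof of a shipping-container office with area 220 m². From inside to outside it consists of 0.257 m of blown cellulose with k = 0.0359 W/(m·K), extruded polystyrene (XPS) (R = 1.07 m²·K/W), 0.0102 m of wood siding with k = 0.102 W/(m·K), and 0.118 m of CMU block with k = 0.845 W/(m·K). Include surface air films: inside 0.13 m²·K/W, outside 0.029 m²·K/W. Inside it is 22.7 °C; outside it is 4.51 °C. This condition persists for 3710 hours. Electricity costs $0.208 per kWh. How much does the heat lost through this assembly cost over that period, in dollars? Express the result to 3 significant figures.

358 dollars

0.257/0.0359 = 7.159
0.0102/0.102 = 0.1
0.118/0.845 = 0.1396
R_total = 0.13 + 7.159 + 1.07 + 0.1 + 0.1396 + 0.029 = 8.627 m²·K/W
Q = 220 × (22.7 − 4.51) / 8.627 = 463.8 W
E = 463.8 W × 3710 h / 1000 = 1721 kWh
Cost = 1721 × 0.208 = $357.9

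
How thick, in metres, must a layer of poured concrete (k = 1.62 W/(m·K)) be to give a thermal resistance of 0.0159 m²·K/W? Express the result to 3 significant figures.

L = R·k = 0.0159 × 1.62 = 0.02576 m

0.0258 m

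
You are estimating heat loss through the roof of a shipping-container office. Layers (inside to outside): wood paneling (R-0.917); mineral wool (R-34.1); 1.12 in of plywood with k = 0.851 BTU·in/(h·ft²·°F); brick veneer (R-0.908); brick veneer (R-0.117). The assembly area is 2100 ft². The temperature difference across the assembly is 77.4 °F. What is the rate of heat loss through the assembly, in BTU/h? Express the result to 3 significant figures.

1.12/0.851 = 1.316
R_total = 0.917 + 34.1 + 1.316 + 0.908 + 0.117 = 37.36 ft²·°F·h/BTU
Q = A·ΔT/R = 2100 × 77.4 / 37.36 = 4351 BTU/h

4350 BTU/h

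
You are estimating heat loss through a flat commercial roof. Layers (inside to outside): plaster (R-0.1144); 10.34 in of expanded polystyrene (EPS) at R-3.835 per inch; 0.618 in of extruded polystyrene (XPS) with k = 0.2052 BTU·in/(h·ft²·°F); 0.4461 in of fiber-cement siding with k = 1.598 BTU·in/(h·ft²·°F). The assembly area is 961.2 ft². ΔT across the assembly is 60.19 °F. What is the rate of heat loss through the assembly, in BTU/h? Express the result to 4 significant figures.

1344 BTU/h

10.34 × 3.835 = 39.654
0.618/0.2052 = 3.0117
0.4461/1.598 = 0.27916
R_total = 0.1144 + 39.654 + 3.0117 + 0.27916 = 43.059 ft²·°F·h/BTU
Q = A·ΔT/R = 961.2 × 60.19 / 43.059 = 1343.6 BTU/h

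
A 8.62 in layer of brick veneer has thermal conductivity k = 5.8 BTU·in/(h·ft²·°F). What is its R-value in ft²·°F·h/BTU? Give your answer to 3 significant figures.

R = L/k = 8.62/5.8 = 1.486 ft²·°F·h/BTU

1.49 ft²·°F·h/BTU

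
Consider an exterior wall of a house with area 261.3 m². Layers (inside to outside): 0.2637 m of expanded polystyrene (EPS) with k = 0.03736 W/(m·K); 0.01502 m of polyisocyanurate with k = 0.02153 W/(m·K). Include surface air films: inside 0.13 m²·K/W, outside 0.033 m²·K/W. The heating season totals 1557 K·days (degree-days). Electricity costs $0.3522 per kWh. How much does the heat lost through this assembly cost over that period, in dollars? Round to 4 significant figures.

0.2637/0.03736 = 7.0584
0.01502/0.02153 = 0.69763
R_total = 0.13 + 7.0584 + 0.69763 + 0.033 = 7.919 m²·K/W
E = A × HDD × 24 / R / 1000 = 261.3 × 1557 × 24 / 7.919 / 1000 = 1233 kWh
Cost = 1233 × 0.3522 = $434.27

434.3 dollars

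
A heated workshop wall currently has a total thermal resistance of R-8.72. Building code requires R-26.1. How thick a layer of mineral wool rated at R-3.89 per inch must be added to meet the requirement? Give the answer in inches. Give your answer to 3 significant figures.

4.47 in

ΔR = 26.1 − 8.72 = 17.38 ft²·°F·h/BTU
L = ΔR / (R/in) = 17.38/3.89 = 4.468 in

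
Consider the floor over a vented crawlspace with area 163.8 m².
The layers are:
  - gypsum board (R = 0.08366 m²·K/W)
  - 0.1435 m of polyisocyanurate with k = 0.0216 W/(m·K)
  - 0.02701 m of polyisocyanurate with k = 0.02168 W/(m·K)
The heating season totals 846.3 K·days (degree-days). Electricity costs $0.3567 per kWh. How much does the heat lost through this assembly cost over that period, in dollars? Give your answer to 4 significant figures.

148.8 dollars

0.1435/0.0216 = 6.6435
0.02701/0.02168 = 1.2458
R_total = 0.08366 + 6.6435 + 1.2458 = 7.973 m²·K/W
E = A × HDD × 24 / R / 1000 = 163.8 × 846.3 × 24 / 7.973 / 1000 = 417.28 kWh
Cost = 417.28 × 0.3567 = $148.84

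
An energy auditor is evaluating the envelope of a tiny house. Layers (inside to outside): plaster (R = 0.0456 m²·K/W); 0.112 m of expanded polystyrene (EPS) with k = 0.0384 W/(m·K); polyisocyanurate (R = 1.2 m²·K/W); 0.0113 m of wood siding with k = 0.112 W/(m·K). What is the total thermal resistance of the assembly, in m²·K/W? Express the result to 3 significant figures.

4.26 m²·K/W

0.112/0.0384 = 2.917
0.0113/0.112 = 0.1009
R_total = 0.0456 + 2.917 + 1.2 + 0.1009 = 4.263 m²·K/W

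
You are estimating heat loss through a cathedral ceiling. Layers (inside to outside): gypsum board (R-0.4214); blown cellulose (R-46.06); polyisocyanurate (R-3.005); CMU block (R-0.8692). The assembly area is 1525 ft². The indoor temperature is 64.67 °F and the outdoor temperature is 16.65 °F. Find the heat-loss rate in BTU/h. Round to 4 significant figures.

1454 BTU/h

R_total = 0.4214 + 46.06 + 3.005 + 0.8692 = 50.356 ft²·°F·h/BTU
Q = A·ΔT/R = 1525 × (64.67 − 16.65) / 50.356 = 1454.3 BTU/h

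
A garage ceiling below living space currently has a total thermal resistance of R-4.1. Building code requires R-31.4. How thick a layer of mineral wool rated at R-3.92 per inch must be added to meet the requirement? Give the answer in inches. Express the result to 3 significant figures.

6.96 in

ΔR = 31.4 − 4.1 = 27.3 ft²·°F·h/BTU
L = ΔR / (R/in) = 27.3/3.92 = 6.964 in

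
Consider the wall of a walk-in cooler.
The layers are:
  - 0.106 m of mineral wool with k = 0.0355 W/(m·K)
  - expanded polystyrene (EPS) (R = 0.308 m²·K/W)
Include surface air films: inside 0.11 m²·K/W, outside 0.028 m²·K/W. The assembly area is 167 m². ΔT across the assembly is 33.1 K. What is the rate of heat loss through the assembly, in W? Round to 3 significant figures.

0.106/0.0355 = 2.986
R_total = 0.11 + 2.986 + 0.308 + 0.028 = 3.432 m²·K/W
Q = A·ΔT/R = 167 × 33.1 / 3.432 = 1611 W

1610 W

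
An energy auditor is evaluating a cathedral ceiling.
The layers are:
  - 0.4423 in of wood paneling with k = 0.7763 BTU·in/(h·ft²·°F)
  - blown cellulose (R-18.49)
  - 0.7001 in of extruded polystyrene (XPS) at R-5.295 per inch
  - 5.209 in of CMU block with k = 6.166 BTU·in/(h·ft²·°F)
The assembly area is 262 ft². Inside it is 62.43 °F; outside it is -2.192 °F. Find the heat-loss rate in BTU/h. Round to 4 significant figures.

0.4423/0.7763 = 0.56975
0.7001 × 5.295 = 3.707
5.209/6.166 = 0.84479
R_total = 0.56975 + 18.49 + 3.707 + 0.84479 = 23.612 ft²·°F·h/BTU
Q = A·ΔT/R = 262 × (62.43 − (-2.192)) / 23.612 = 717.06 BTU/h

717.1 BTU/h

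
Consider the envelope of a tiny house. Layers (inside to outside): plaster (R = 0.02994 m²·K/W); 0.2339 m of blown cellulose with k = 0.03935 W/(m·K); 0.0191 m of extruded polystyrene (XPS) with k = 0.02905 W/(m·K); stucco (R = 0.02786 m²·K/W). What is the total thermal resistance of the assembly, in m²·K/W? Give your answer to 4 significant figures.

6.659 m²·K/W

0.2339/0.03935 = 5.9441
0.0191/0.02905 = 0.65749
R_total = 0.02994 + 5.9441 + 0.65749 + 0.02786 = 6.6594 m²·K/W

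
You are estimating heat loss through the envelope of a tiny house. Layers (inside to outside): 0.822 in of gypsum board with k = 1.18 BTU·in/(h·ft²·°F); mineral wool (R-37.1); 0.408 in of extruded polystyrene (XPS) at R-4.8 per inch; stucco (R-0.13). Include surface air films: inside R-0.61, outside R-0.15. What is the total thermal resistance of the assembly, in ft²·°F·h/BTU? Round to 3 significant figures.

40.6 ft²·°F·h/BTU

0.822/1.18 = 0.6966
0.408 × 4.8 = 1.958
R_total = 0.61 + 0.6966 + 37.1 + 1.958 + 0.13 + 0.15 = 40.65 ft²·°F·h/BTU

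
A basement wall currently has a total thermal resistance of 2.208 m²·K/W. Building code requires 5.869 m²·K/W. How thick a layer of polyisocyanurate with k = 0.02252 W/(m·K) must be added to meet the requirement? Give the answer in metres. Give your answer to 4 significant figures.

ΔR = 5.869 − 2.208 = 3.661 m²·K/W
L = ΔR × k = 3.661 × 0.02252 = 0.082446 m

0.08245 m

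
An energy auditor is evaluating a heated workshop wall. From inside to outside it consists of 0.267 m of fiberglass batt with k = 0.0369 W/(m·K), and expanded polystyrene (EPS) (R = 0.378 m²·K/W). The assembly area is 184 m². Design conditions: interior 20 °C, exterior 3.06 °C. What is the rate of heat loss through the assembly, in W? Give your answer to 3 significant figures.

409 W

0.267/0.0369 = 7.236
R_total = 7.236 + 0.378 = 7.614 m²·K/W
Q = A·ΔT/R = 184 × (20 − 3.06) / 7.614 = 409.4 W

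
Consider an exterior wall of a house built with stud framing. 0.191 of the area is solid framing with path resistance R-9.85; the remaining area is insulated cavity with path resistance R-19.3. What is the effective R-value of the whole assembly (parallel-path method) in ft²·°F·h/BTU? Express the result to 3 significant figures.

16.3 ft²·°F·h/BTU

U_eff = 0.809/19.3 + 0.191/9.85 = 0.04192 + 0.01939 = 0.06131
R_eff = 1/U_eff = 16.31 ft²·°F·h/BTU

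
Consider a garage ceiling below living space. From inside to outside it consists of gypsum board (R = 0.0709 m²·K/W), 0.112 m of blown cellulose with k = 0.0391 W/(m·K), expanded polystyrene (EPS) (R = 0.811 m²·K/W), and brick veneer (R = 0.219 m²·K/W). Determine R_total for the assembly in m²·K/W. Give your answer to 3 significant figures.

3.97 m²·K/W

0.112/0.0391 = 2.864
R_total = 0.0709 + 2.864 + 0.811 + 0.219 = 3.965 m²·K/W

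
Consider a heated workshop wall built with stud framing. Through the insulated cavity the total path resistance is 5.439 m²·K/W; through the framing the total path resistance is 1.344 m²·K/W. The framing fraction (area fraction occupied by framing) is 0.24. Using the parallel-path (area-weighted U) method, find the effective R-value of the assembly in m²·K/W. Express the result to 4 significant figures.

U_eff = 0.76/5.439 + 0.24/1.344 = 0.13973 + 0.17857 = 0.3183
R_eff = 1/U_eff = 3.1417 m²·K/W

3.142 m²·K/W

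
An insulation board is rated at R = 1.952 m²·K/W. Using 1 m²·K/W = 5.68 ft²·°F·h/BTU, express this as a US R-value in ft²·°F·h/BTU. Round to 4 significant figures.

11.09 ft²·°F·h/BTU

R_US = 1.952 × 5.68 = 11.087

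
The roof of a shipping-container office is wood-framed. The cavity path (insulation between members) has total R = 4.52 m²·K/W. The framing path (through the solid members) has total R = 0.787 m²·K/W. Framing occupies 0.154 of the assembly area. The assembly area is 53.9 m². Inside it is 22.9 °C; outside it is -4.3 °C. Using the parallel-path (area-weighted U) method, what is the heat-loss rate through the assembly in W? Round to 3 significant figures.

561 W

U_eff = 0.846/4.52 + 0.154/0.787 = 0.1872 + 0.1957 = 0.3828
R_eff = 1/U_eff = 2.612 m²·K/W
Q = 53.9 × (22.9 − (-4.3)) / 2.612 = 561.3 W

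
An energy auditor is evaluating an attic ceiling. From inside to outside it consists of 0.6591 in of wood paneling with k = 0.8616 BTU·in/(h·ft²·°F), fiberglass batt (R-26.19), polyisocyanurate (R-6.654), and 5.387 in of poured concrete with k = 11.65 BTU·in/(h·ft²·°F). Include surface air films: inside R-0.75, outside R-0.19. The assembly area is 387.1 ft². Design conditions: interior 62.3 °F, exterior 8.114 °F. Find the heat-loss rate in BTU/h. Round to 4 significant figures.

0.6591/0.8616 = 0.76497
5.387/11.65 = 0.4624
R_total = 0.75 + 0.76497 + 26.19 + 6.654 + 0.4624 + 0.19 = 35.011 ft²·°F·h/BTU
Q = A·ΔT/R = 387.1 × (62.3 − 8.114) / 35.011 = 599.1 BTU/h

599.1 BTU/h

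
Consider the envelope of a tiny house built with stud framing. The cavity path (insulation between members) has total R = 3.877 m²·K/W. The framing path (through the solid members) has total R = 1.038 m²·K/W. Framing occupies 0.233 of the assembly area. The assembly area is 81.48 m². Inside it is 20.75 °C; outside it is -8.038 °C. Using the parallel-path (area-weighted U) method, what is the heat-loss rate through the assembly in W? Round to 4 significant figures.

990.6 W

U_eff = 0.767/3.877 + 0.233/1.038 = 0.19783 + 0.22447 = 0.4223
R_eff = 1/U_eff = 2.368 m²·K/W
Q = 81.48 × (20.75 − (-8.038)) / 2.368 = 990.57 W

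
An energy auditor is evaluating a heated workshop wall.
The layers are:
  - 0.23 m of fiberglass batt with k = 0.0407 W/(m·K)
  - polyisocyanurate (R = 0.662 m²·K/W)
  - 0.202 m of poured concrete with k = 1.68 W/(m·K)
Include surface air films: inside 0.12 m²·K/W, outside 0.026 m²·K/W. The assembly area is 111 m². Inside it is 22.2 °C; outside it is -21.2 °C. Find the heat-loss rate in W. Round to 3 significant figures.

0.23/0.0407 = 5.651
0.202/1.68 = 0.1202
R_total = 0.12 + 5.651 + 0.662 + 0.1202 + 0.026 = 6.579 m²·K/W
Q = A·ΔT/R = 111 × (22.2 − (-21.2)) / 6.579 = 732.2 W

732 W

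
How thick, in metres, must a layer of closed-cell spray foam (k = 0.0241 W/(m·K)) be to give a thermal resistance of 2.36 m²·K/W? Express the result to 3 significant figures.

0.0569 m

L = R·k = 2.36 × 0.0241 = 0.05688 m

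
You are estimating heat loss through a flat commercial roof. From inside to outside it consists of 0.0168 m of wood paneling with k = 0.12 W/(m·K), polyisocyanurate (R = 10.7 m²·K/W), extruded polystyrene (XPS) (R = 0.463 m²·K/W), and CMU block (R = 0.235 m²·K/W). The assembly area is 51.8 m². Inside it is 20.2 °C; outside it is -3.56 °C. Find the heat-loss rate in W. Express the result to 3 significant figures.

107 W

0.0168/0.12 = 0.14
R_total = 0.14 + 10.7 + 0.463 + 0.235 = 11.54 m²·K/W
Q = A·ΔT/R = 51.8 × (20.2 − (-3.56)) / 11.54 = 106.7 W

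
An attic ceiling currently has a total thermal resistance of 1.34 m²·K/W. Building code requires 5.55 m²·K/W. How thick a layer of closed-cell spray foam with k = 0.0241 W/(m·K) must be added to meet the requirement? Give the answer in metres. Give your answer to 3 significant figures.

0.101 m

ΔR = 5.55 − 1.34 = 4.21 m²·K/W
L = ΔR × k = 4.21 × 0.0241 = 0.1015 m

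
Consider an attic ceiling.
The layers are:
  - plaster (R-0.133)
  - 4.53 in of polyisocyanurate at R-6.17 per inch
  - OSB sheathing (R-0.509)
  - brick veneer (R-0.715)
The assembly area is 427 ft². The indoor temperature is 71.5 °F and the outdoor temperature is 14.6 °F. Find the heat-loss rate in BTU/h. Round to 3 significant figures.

4.53 × 6.17 = 27.95
R_total = 0.133 + 27.95 + 0.509 + 0.715 = 29.31 ft²·°F·h/BTU
Q = A·ΔT/R = 427 × (71.5 − 14.6) / 29.31 = 829 BTU/h

829 BTU/h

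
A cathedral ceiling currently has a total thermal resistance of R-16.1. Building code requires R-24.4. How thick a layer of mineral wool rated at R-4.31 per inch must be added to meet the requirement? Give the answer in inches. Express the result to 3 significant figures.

ΔR = 24.4 − 16.1 = 8.3 ft²·°F·h/BTU
L = ΔR / (R/in) = 8.3/4.31 = 1.926 in

1.93 in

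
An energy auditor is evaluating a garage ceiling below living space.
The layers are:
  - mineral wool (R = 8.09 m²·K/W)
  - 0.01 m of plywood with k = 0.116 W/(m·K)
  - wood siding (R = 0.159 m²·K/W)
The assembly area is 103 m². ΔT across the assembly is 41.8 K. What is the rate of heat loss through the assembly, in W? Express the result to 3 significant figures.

0.01/0.116 = 0.08621
R_total = 8.09 + 0.08621 + 0.159 = 8.335 m²·K/W
Q = A·ΔT/R = 103 × 41.8 / 8.335 = 516.5 W

517 W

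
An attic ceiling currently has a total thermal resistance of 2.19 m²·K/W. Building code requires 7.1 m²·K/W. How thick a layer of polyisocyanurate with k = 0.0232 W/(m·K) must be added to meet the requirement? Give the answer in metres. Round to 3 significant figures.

0.114 m

ΔR = 7.1 − 2.19 = 4.91 m²·K/W
L = ΔR × k = 4.91 × 0.0232 = 0.1139 m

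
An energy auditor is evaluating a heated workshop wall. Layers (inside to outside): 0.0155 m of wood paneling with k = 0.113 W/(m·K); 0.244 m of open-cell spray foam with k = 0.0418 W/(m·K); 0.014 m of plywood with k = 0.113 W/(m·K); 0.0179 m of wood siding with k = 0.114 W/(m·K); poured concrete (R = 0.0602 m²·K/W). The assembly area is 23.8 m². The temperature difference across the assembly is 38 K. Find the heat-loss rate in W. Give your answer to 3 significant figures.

0.0155/0.113 = 0.1372
0.244/0.0418 = 5.837
0.014/0.113 = 0.1239
0.0179/0.114 = 0.157
R_total = 0.1372 + 5.837 + 0.1239 + 0.157 + 0.0602 = 6.316 m²·K/W
Q = A·ΔT/R = 23.8 × 38 / 6.316 = 143.2 W

143 W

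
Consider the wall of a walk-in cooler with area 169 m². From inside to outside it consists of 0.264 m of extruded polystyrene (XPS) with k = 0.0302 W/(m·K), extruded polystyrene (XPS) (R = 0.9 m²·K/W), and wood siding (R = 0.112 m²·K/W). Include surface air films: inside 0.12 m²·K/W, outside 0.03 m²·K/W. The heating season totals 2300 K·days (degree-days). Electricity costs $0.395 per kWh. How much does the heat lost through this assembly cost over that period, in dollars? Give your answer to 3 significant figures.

0.264/0.0302 = 8.742
R_total = 0.12 + 8.742 + 0.9 + 0.112 + 0.03 = 9.904 m²·K/W
E = A × HDD × 24 / R / 1000 = 169 × 2300 × 24 / 9.904 / 1000 = 941.9 kWh
Cost = 941.9 × 0.395 = $372.1

372 dollars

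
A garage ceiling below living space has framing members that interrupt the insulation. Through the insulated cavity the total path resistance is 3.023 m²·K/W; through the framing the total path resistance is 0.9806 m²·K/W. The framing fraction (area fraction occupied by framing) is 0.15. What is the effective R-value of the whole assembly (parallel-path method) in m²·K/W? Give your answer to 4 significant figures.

U_eff = 0.85/3.023 + 0.15/0.9806 = 0.28118 + 0.15297 = 0.43415
R_eff = 1/U_eff = 2.3034 m²·K/W

2.303 m²·K/W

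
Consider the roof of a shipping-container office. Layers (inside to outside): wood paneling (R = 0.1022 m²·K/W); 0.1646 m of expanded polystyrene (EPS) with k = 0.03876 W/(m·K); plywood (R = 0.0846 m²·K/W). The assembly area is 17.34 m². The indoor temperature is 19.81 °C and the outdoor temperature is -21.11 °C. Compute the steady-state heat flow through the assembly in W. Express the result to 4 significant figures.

0.1646/0.03876 = 4.2466
R_total = 0.1022 + 4.2466 + 0.0846 = 4.4334 m²·K/W
Q = A·ΔT/R = 17.34 × (19.81 − (-21.11)) / 4.4334 = 160.05 W

160.0 W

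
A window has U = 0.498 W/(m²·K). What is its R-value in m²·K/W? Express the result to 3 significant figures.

R = 1/U = 1/0.498 = 2.008

2.01 m²·K/W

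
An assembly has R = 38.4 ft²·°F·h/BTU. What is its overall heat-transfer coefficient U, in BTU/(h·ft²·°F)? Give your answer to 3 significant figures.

U = 1/R = 1/38.4 = 0.02604

0.0260 BTU/(h·ft²·°F)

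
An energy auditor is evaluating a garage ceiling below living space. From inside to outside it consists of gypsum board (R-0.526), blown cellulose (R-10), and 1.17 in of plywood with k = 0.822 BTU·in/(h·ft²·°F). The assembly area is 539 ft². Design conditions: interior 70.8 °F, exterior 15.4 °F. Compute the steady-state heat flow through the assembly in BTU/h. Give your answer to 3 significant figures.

2500 BTU/h

1.17/0.822 = 1.423
R_total = 0.526 + 10 + 1.423 = 11.95 ft²·°F·h/BTU
Q = A·ΔT/R = 539 × (70.8 − 15.4) / 11.95 = 2499 BTU/h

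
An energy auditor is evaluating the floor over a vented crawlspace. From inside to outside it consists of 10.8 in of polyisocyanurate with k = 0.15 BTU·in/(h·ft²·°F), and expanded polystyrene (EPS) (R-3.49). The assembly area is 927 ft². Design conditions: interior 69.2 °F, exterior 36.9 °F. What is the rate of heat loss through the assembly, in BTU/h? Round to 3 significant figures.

397 BTU/h

10.8/0.15 = 72
R_total = 72 + 3.49 = 75.49 ft²·°F·h/BTU
Q = A·ΔT/R = 927 × (69.2 − 36.9) / 75.49 = 396.6 BTU/h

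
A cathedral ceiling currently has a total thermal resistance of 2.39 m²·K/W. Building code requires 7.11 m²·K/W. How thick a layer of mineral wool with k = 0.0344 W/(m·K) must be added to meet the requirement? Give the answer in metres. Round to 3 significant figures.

ΔR = 7.11 − 2.39 = 4.72 m²·K/W
L = ΔR × k = 4.72 × 0.0344 = 0.1624 m

0.162 m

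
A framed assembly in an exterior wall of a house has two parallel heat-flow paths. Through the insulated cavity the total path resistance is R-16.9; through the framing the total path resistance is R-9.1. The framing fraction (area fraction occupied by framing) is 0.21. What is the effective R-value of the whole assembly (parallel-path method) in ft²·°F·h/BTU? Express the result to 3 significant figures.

U_eff = 0.79/16.9 + 0.21/9.1 = 0.04675 + 0.02308 = 0.06982
R_eff = 1/U_eff = 14.32 ft²·°F·h/BTU

14.3 ft²·°F·h/BTU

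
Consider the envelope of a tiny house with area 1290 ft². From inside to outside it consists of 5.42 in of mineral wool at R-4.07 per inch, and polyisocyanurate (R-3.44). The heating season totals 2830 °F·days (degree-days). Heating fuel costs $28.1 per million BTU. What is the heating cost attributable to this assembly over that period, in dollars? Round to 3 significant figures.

5.42 × 4.07 = 22.06
R_total = 22.06 + 3.44 = 25.5 ft²·°F·h/BTU
E = A × HDD × 24 / R = 1290 × 2830 × 24 / 25.5 = 3436000 BTU
Cost = 3436000/10⁶ × 28.1 = $96.55

96.6 dollars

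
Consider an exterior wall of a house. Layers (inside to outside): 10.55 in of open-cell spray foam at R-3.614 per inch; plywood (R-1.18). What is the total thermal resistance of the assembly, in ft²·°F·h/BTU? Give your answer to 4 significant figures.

10.55 × 3.614 = 38.128
R_total = 38.128 + 1.18 = 39.308 ft²·°F·h/BTU

39.31 ft²·°F·h/BTU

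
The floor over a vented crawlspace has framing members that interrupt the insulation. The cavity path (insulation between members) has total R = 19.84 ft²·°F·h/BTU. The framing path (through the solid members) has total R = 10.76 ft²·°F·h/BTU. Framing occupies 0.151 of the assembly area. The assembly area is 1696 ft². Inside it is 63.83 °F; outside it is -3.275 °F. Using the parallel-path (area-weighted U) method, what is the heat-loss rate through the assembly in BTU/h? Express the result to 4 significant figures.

6467 BTU/h

U_eff = 0.849/19.84 + 0.151/10.76 = 0.042792 + 0.014033 = 0.056826
R_eff = 1/U_eff = 17.598 ft²·°F·h/BTU
Q = 1696 × (63.83 − (-3.275)) / 17.598 = 6467.3 BTU/h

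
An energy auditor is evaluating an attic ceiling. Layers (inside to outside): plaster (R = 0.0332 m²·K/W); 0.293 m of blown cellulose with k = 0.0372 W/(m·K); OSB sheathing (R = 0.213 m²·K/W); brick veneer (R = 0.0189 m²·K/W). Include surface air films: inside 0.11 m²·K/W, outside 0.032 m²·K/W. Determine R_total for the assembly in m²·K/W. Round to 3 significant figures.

8.28 m²·K/W

0.293/0.0372 = 7.876
R_total = 0.11 + 0.0332 + 7.876 + 0.213 + 0.0189 + 0.032 = 8.283 m²·K/W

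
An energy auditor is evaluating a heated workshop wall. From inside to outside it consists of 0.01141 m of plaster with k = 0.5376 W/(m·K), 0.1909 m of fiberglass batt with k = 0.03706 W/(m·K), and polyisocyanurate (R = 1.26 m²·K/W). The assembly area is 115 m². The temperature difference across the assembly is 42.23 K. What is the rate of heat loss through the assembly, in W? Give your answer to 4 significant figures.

0.01141/0.5376 = 0.021224
0.1909/0.03706 = 5.1511
R_total = 0.021224 + 5.1511 + 1.26 = 6.4323 m²·K/W
Q = A·ΔT/R = 115 × 42.23 / 6.4323 = 755.01 W

755.0 W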